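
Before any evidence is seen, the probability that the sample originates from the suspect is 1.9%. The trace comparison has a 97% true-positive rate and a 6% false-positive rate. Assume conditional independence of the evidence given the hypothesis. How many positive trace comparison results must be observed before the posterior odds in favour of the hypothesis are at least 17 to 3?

3

Prior odds: 0.019 ÷ 0.981 = 19/981.
Likelihood ratio of a positive result = 0.97/0.06 = 97/6.
Target odds = 17/3.
Require (97/6)ⁿ ≥ 17/3 ÷ (19/981) = 5559/19.
(97/6)² = 9409/36 falls short of 5559/19 but (97/6)³ = 912673/216 reaches it, so n = 3.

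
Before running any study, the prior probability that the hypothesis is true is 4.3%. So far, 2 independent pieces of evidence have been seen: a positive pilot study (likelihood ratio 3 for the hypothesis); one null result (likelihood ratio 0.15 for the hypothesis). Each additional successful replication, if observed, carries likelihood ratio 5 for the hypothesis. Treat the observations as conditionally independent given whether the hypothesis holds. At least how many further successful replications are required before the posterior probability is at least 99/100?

Prior odds = 0.043/0.957 = 43/957.
Combined Bayes factor of the evidence already in hand = 3 × 0.15 = 0.45.
Odds after that evidence = (43/957) × 0.45 = 129/6380.
Target odds = 0.99/0.01 = 99.
Need 5ⁿ ≥ 99 ÷ (129/6380) = 210540/43.
5⁵ = 3125 falls short of 210540/43 but 5⁶ = 15625 reaches it, so n = 6.

6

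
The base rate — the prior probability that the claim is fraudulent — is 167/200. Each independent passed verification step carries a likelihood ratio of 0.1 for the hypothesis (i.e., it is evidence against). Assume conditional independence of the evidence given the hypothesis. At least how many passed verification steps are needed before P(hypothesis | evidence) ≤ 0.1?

2

Prior odds: 0.835 ÷ 0.165 = 167/33.
Likelihood ratio per passed verification step = 0.1.
Target posterior odds = 0.1/0.9 = 1/9.
Need (167/33) × 0.1ⁿ ≤ 1/9, i.e. 0.1ⁿ ≤ 11/501.
0.1¹ = 0.1 is still above 11/501 but 0.1² = 0.01 is at or below it, so n = 2.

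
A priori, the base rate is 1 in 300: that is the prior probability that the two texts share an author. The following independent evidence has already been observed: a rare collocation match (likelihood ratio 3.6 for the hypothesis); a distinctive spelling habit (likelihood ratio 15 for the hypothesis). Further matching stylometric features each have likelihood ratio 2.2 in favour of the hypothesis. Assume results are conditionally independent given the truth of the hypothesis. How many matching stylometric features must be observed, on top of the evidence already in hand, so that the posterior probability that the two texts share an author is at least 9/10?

Prior odds = (1/300)/(299/300) = 1/299.
Combined Bayes factor of the evidence already in hand = 3.6 × 15 = 54.
Odds after that evidence = (1/299) × 54 = 54/299.
Target odds = 0.9/0.1 = 9.
Need 2.2ⁿ ≥ 9 ÷ (54/299) = 299/6.
2.2⁴ = 23.4256 falls short of 299/6 but 2.2⁵ = 51.53632 reaches it, so n = 5.

5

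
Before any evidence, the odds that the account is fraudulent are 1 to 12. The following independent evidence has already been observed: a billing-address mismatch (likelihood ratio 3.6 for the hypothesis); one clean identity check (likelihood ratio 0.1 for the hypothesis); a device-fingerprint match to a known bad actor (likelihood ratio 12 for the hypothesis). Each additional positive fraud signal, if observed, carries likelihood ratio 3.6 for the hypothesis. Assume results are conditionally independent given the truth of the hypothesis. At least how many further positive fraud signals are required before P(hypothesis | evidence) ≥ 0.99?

Prior odds = 1/12.
Combined Bayes factor of the evidence already in hand = 3.6 × 0.1 × 12 = 4.32.
Odds after that evidence = (1/12) × 4.32 = 0.36.
Target odds = 0.99/0.01 = 99.
Need 3.6ⁿ ≥ 99 ÷ 0.36 = 275.
3.6⁴ = 167.9616 falls short of 275 but 3.6⁵ = 604.66176 reaches it, so n = 5.

5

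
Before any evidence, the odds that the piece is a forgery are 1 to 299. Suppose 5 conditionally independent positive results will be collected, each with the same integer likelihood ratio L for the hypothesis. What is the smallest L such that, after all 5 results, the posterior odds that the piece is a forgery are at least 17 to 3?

Prior odds = 1/299.
Target odds = 17/3.
Need L⁵ ≥ 17/3 ÷ (1/299) = 5083/3.
4⁵ = 1024 < 5083/3 ≤ 3125 = 5⁵, so L = 5.

5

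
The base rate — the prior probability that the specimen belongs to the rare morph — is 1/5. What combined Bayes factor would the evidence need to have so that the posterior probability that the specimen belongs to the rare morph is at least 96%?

Prior odds = 0.2/0.8 = 0.25.
Target odds = 0.96/0.04 = 24.
Required Bayes factor = 24 ÷ 0.25 = 96.

96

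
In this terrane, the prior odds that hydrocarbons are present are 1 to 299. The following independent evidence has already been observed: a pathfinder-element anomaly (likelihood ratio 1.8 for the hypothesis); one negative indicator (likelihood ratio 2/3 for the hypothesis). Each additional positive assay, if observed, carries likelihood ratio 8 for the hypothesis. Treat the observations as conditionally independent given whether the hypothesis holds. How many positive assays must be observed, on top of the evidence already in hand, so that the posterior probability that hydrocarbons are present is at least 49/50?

Prior odds = 1/299.
Combined Bayes factor of the evidence already in hand = 1.8 × (2/3) = 1.2.
Odds after that evidence = (1/299) × 1.2 = 6/1495.
Target odds = 0.98/0.02 = 49.
Need 8ⁿ ≥ 49 ÷ (6/1495) = 73255/6.
8⁴ = 4096 falls short of 73255/6 but 8⁵ = 32768 reaches it, so n = 5.

5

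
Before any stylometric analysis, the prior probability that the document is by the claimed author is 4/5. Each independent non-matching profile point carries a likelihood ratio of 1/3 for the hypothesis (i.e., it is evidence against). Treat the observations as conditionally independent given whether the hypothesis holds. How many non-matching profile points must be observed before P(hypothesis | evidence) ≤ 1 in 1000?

8

Prior odds: 0.8 ÷ 0.2 = 4.
Likelihood ratio per non-matching profile point = 1/3.
Target posterior odds = 0.001/0.999 = 1/999.
Need 4 × (1/3)ⁿ ≤ 1/999, i.e. (1/3)ⁿ ≤ 1/3996.
(1/3)⁷ = 1/2187 is still above 1/3996 but (1/3)⁸ = 1/6561 is at or below it, so n = 8.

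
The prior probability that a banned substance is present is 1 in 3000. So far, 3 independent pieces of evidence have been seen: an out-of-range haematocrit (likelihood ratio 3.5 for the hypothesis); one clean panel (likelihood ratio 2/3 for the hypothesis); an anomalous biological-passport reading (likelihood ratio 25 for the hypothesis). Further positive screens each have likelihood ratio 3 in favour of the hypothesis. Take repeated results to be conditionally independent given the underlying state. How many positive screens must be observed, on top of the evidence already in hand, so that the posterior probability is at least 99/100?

Prior odds = (1/3000)/(2999/3000) = 1/2999.
Combined Bayes factor of the evidence already in hand = 3.5 × (2/3) × 25 = 175/3.
Odds after that evidence = (1/2999) × 175/3 = 175/8997.
Target odds = 0.99/0.01 = 99.
Need 3ⁿ ≥ 99 ÷ (175/8997) = 890703/175.
3⁷ = 2187 falls short of 890703/175 but 3⁸ = 6561 reaches it, so n = 8.

8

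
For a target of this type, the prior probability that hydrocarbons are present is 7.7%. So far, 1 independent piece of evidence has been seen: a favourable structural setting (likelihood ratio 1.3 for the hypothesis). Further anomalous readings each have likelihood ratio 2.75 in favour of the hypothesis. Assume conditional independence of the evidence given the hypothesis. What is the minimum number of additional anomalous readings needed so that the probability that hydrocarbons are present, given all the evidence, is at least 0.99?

Prior odds = 0.077/0.923 = 77/923.
Bayes factor of the evidence already in hand = 1.3.
Odds after that evidence = (77/923) × 1.3 = 77/710.
Target odds = 0.99/0.01 = 99.
Need 2.75ⁿ ≥ 99 ÷ (77/710) = 6390/7.
2.75⁶ = 1771561/4096 falls short of 6390/7 but 2.75⁷ = 19487171/16384 reaches it, so n = 7.

7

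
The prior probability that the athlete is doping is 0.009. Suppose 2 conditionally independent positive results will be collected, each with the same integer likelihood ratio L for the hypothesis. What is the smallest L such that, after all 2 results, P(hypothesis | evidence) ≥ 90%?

Prior odds = 0.009/0.991 = 9/991.
Target odds = 0.9/0.1 = 9.
Need L² ≥ 9 ÷ (9/991) = 991.
31² = 961 < 991 ≤ 1024 = 32², so L = 32.

32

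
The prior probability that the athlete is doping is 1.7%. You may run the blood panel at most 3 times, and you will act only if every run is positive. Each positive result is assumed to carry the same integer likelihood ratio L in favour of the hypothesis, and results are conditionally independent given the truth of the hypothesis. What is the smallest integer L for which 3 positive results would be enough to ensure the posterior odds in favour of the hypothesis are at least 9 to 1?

Prior odds = 0.017/0.983 = 17/983.
Target odds = 9.
Need L³ ≥ 9 ÷ (17/983) = 8847/17.
8³ = 512 < 8847/17 ≤ 729 = 9³, so L = 9.

9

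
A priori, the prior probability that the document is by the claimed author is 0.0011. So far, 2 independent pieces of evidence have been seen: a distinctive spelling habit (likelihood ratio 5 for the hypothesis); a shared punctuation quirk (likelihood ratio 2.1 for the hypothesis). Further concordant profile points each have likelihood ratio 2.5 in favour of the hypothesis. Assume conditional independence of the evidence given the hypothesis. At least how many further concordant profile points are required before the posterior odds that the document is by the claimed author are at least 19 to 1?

9

Prior odds = 0.0011/0.9989 = 11/9989.
Combined Bayes factor of the evidence already in hand = 5 × 2.1 = 10.5.
Odds after that evidence = (11/9989) × 10.5 = 33/2854.
Target odds = 19.
Need 2.5ⁿ ≥ 19 ÷ (33/2854) = 54226/33.
2.5⁸ = 390625/256 falls short of 54226/33 but 2.5⁹ = 1953125/512 reaches it, so n = 9.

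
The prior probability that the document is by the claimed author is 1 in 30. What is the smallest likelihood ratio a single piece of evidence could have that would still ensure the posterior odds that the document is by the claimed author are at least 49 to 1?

Prior odds = (1/30)/(29/30) = 1/29.
Target odds = 49.
Required Bayes factor = 49 ÷ (1/29) = 1421.

1421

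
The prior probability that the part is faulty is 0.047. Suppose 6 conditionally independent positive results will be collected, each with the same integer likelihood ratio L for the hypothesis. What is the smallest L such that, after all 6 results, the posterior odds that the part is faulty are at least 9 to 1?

3

Prior odds = 0.047/0.953 = 47/953.
Target odds = 9.
Need L⁶ ≥ 9 ÷ (47/953) = 8577/47.
2⁶ = 64 < 8577/47 ≤ 729 = 3⁶, so L = 3.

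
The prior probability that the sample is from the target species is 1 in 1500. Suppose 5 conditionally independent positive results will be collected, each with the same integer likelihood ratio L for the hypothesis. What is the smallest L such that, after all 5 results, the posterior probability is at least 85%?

7

Prior odds = (1/1500)/(1499/1500) = 1/1499.
Target odds = 0.85/0.15 = 17/3.
Need L⁵ ≥ 17/3 ÷ (1/1499) = 25483/3.
6⁵ = 7776 < 25483/3 ≤ 16807 = 7⁵, so L = 7.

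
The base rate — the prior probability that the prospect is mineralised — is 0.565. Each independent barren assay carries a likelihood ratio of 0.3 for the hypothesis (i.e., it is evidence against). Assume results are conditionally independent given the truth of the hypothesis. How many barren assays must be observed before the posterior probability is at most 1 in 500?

6

Prior odds: 0.565 ÷ 0.435 = 113/87.
Likelihood ratio per barren assay = 0.3.
Target posterior odds = 0.002/0.998 = 1/499.
Require 0.3ⁿ ≤ 1/499 ÷ (113/87) = 87/56387.
0.3⁵ = 243/100000 is still above 87/56387 but 0.3⁶ = 729/1000000 is at or below it, so n = 6.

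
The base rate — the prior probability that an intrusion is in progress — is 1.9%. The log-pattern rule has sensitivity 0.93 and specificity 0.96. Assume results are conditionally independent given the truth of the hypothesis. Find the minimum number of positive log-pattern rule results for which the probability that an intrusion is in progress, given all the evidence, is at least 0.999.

Prior odds = 0.019/0.981 = 19/981.
False-positive rate = 1 − 0.96 = 0.04; likelihood ratio of a positive = 0.93/0.04 = 23.25.
Target posterior odds = 0.999/0.001 = 999.
Require 23.25ⁿ ≥ 999 ÷ (19/981) = 980019/19.
23.25³ = 804357/64 falls short of 980019/19 but 23.25⁴ = 74805201/256 reaches it, so n = 4.

4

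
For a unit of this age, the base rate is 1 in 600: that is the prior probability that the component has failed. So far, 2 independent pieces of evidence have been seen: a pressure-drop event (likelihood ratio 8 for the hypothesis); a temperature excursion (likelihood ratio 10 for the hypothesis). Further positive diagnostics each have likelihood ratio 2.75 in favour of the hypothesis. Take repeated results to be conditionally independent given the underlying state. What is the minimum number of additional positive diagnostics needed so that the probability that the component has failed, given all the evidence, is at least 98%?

6

Prior odds = (1/600)/(599/600) = 1/599.
Combined Bayes factor of the evidence already in hand = 8 × 10 = 80.
Odds after that evidence = (1/599) × 80 = 80/599.
Target odds = 0.98/0.02 = 49.
Need 2.75ⁿ ≥ 49 ÷ (80/599) = 366.8875.
2.75⁵ = 161051/1024 falls short of 366.8875 but 2.75⁶ = 1771561/4096 reaches it, so n = 6.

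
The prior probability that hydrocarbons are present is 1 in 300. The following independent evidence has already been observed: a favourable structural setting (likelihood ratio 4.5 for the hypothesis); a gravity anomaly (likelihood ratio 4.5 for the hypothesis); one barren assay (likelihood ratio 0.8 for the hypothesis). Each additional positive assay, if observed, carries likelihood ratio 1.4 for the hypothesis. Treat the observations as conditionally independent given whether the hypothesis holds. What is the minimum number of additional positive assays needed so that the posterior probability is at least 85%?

14

Prior odds = (1/300)/(299/300) = 1/299.
Combined Bayes factor of the evidence already in hand = 4.5 × 4.5 × 0.8 = 16.2.
Odds after that evidence = (1/299) × 16.2 = 81/1495.
Target odds = 0.85/0.15 = 17/3.
Need 1.4ⁿ ≥ 17/3 ÷ (81/1495) = 25415/243.
1.4¹³ ≈79.3715 falls short of 25415/243 but 1.4¹⁴ ≈111.12 reaches it, so n = 14.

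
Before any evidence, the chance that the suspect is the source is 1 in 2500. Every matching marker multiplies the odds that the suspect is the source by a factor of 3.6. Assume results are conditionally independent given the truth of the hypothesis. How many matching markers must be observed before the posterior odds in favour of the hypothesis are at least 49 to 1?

Prior odds = 0.0004/0.9996 = 1/2499.
Likelihood ratio per matching marker = 3.6.
Target odds = 49.
Need (1/2499) × 3.6ⁿ ≥ 49, i.e. 3.6ⁿ ≥ 122451.
3.6⁹ ≈101560 falls short of 122451 but 3.6¹⁰ ≈365616 reaches it, so n = 10.

10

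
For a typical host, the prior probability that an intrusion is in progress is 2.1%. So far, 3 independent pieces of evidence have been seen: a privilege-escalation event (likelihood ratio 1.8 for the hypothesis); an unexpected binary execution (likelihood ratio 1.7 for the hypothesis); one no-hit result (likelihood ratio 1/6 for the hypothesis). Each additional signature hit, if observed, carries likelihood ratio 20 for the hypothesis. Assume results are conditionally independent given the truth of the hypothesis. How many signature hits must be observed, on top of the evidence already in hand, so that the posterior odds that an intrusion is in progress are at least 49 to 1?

3

Prior odds = 0.021/0.979 = 21/979.
Combined Bayes factor of the evidence already in hand = 1.8 × 1.7 × (1/6) = 0.51.
Odds after that evidence = (21/979) × 0.51 = 1071/97900.
Target odds = 49.
Need 20ⁿ ≥ 49 ÷ (1071/97900) = 685300/153.
20² = 400 falls short of 685300/153 but 20³ = 8000 reaches it, so n = 3.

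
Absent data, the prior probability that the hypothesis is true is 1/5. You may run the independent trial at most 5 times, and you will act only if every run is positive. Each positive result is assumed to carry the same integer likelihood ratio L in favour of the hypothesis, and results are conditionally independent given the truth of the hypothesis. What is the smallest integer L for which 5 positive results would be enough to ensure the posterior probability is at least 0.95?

Prior odds = 0.2/0.8 = 0.25.
Target odds = 0.95/0.05 = 19.
Need L⁵ ≥ 19 ÷ 0.25 = 76.
2⁵ = 32 < 76 ≤ 243 = 3⁵, so L = 3.

3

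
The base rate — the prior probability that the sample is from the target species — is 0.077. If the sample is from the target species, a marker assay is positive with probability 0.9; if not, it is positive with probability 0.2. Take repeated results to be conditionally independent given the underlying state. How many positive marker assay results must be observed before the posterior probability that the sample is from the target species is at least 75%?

Prior odds = 0.077/0.923 = 77/923.
Likelihood ratio of a positive = 0.9/0.2 = 4.5.
Target posterior odds = 0.75/0.25 = 3.
Require 4.5ⁿ ≥ 3 ÷ (77/923) = 2769/77.
4.5² = 20.25 falls short of 2769/77 but 4.5³ = 91.125 reaches it, so n = 3.

3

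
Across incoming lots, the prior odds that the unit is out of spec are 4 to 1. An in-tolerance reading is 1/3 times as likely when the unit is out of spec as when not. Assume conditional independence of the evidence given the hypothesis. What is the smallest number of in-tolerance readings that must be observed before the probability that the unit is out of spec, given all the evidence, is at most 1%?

Prior odds = 4.
Likelihood ratio per in-tolerance reading = 1/3.
Target odds: 0.01 ÷ 0.99 = 1/99.
Require (1/3)ⁿ ≤ 1/99 ÷ 4 = 1/396.
(1/3)⁵ = 1/243 is still above 1/396 but (1/3)⁶ = 1/729 is at or below it, so n = 6.

6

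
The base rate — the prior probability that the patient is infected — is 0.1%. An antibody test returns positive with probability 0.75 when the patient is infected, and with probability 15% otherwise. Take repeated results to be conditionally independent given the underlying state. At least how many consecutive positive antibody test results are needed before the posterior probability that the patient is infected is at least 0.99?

8

Prior odds: 0.001 ÷ 0.999 = 1/999.
Likelihood ratio of a positive result = 0.75/0.15 = 5.
Target odds: 0.99 ÷ 0.01 = 99.
Require 5ⁿ ≥ 99 ÷ (1/999) = 98901.
5⁷ = 78125 falls short of 98901 but 5⁸ = 390625 reaches it, so n = 8.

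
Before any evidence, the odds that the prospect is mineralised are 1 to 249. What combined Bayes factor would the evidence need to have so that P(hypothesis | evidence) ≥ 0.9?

2241

Prior odds = 1/249.
Target odds = 0.9/0.1 = 9.
Required Bayes factor = 9 ÷ (1/249) = 2241.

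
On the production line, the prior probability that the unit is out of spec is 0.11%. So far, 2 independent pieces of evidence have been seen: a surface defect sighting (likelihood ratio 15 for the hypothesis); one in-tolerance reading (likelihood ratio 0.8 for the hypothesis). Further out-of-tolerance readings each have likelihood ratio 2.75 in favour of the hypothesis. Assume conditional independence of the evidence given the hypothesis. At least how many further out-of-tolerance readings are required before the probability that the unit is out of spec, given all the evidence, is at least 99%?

Prior odds = 0.0011/0.9989 = 11/9989.
Combined Bayes factor of the evidence already in hand = 15 × 0.8 = 12.
Odds after that evidence = (11/9989) × 12 = 132/9989.
Target odds = 0.99/0.01 = 99.
Need 2.75ⁿ ≥ 99 ÷ (132/9989) = 7491.75.
2.75⁸ = 214358881/65536 falls short of 7491.75 but 2.75⁹ ≈8994.86 reaches it, so n = 9.

9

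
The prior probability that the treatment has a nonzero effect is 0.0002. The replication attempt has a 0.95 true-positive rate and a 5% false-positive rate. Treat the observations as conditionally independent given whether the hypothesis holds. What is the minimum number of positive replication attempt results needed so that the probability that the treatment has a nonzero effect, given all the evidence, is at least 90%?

4

Prior odds = 0.0002/0.9998 = 1/4999.
Likelihood ratio of a positive result = 0.95/0.05 = 19.
Target posterior odds = 0.9/0.1 = 9.
Need (1/4999) × 19ⁿ ≥ 9, i.e. 19ⁿ ≥ 44991.
19³ = 6859 falls short of 44991 but 19⁴ = 130321 reaches it, so n = 4.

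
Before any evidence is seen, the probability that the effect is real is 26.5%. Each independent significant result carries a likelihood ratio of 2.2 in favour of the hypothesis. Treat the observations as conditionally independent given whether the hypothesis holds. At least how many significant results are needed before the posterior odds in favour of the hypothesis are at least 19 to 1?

Prior odds: 0.265 ÷ 0.735 = 53/147.
Likelihood ratio per significant result = 2.2.
Target odds = 19.
Require 2.2ⁿ ≥ 19 ÷ (53/147) = 2793/53.
2.2⁵ = 51.53632 falls short of 2793/53 but 2.2⁶ = 1771561/15625 reaches it, so n = 6.

6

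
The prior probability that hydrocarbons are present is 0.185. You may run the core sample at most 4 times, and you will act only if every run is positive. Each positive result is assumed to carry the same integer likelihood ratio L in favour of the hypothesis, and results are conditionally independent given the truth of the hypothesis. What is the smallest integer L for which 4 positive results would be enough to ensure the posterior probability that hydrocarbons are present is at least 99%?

Prior odds = 0.185/0.815 = 37/163.
Target odds = 0.99/0.01 = 99.
Need L⁴ ≥ 99 ÷ (37/163) = 16137/37.
4⁴ = 256 < 16137/37 ≤ 625 = 5⁴, so L = 5.

5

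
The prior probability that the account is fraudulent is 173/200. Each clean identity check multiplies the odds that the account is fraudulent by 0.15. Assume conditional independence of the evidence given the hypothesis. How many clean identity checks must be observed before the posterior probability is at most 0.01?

Prior odds: 0.865 ÷ 0.135 = 173/27.
Likelihood ratio per clean identity check = 0.15.
Target posterior odds = 0.01/0.99 = 1/99.
Need (173/27) × 0.15ⁿ ≤ 1/99, i.e. 0.15ⁿ ≤ 3/1903.
0.15³ = 0.003375 is still above 3/1903 but 0.15⁴ = 81/160000 is at or below it, so n = 4.

4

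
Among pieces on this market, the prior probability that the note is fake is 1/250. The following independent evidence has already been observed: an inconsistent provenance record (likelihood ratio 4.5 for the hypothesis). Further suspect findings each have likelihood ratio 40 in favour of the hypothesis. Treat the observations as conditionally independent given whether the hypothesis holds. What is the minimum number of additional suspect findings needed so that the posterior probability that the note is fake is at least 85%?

2

Prior odds = 0.004/0.996 = 1/249.
Bayes factor of the evidence already in hand = 4.5.
Odds after that evidence = (1/249) × 4.5 = 3/166.
Target odds = 0.85/0.15 = 17/3.
Need 40ⁿ ≥ 17/3 ÷ (3/166) = 2822/9.
40¹ = 40 falls short of 2822/9 but 40² = 1600 reaches it, so n = 2.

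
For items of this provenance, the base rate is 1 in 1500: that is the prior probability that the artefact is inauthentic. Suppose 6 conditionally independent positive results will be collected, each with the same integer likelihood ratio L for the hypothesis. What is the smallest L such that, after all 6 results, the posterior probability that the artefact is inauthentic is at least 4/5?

5

Prior odds = (1/1500)/(1499/1500) = 1/1499.
Target odds = 0.8/0.2 = 4.
Need L⁶ ≥ 4 ÷ (1/1499) = 5996.
4⁶ = 4096 < 5996 ≤ 15625 = 5⁶, so L = 5.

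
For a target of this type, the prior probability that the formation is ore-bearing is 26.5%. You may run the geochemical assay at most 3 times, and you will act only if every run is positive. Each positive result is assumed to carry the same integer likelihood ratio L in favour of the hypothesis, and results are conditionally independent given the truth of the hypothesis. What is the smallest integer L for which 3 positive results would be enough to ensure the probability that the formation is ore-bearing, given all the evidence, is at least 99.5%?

9

Prior odds = 0.265/0.735 = 53/147.
Target odds = 0.995/0.005 = 199.
Need L³ ≥ 199 ÷ (53/147) = 29253/53.
8³ = 512 < 29253/53 ≤ 729 = 9³, so L = 9.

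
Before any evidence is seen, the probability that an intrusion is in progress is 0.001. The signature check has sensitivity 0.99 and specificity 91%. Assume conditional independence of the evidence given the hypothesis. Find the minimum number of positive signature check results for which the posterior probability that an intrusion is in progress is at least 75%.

Prior odds = 0.001/0.999 = 1/999.
False-positive rate = 1 − 0.91 = 0.09; likelihood ratio of a positive = 0.99/0.09 = 11.
Target odds: 0.75 ÷ 0.25 = 3.
Need (1/999) × 11ⁿ ≥ 3, i.e. 11ⁿ ≥ 2997.
11³ = 1331 falls short of 2997 but 11⁴ = 14641 reaches it, so n = 4.

4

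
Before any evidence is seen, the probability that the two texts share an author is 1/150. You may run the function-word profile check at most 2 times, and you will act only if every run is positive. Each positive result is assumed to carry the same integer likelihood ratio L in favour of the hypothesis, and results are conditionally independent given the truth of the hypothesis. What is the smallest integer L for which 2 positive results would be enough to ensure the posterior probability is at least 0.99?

Prior odds = (1/150)/(149/150) = 1/149.
Target odds = 0.99/0.01 = 99.
Need L² ≥ 99 ÷ (1/149) = 14751.
121² = 14641 < 14751 ≤ 14884 = 122², so L = 122.

122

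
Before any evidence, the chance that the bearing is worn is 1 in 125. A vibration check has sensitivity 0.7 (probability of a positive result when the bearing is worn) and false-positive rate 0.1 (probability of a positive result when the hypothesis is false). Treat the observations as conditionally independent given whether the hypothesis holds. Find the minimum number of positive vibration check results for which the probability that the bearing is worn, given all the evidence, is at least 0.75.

4

Prior odds: 0.008 ÷ 0.992 = 1/124.
Likelihood ratio of a positive result = 0.7/0.1 = 7.
Target odds: 0.75 ÷ 0.25 = 3.
Need (1/124) × 7ⁿ ≥ 3, i.e. 7ⁿ ≥ 372.
7³ = 343 falls short of 372 but 7⁴ = 2401 reaches it, so n = 4.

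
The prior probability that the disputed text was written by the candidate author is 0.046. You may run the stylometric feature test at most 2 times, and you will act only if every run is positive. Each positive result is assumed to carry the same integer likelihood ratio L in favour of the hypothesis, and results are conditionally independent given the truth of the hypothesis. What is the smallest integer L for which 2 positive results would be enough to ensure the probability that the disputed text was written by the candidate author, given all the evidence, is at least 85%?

11

Prior odds = 0.046/0.954 = 23/477.
Target odds = 0.85/0.15 = 17/3.
Need L² ≥ 17/3 ÷ (23/477) = 2703/23.
10² = 100 < 2703/23 ≤ 121 = 11², so L = 11.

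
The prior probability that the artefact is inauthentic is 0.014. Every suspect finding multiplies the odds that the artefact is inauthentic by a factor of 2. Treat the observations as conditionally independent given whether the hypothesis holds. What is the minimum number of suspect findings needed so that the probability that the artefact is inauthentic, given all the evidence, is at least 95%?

Prior odds = 0.014/0.986 = 7/493.
Likelihood ratio per suspect finding = 2.
Target odds: 0.95 ÷ 0.05 = 19.
Require 2ⁿ ≥ 19 ÷ (7/493) = 9367/7.
2¹⁰ = 1024 falls short of 9367/7 but 2¹¹ = 2048 reaches it, so n = 11.

11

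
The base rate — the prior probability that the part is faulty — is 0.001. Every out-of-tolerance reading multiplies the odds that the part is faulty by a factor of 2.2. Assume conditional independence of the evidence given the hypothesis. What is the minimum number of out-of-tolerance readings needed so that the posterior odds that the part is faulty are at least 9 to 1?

12

Prior odds = 0.001/0.999 = 1/999.
Likelihood ratio per out-of-tolerance reading = 2.2.
Target odds = 9.
Need (1/999) × 2.2ⁿ ≥ 9, i.e. 2.2ⁿ ≥ 8991.
2.2¹¹ ≈5843.18 falls short of 8991 but 2.2¹² ≈12855 reaches it, so n = 12.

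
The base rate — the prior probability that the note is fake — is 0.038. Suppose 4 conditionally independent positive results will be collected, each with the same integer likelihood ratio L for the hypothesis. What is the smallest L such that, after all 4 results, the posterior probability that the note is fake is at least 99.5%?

9

Prior odds = 0.038/0.962 = 19/481.
Target odds = 0.995/0.005 = 199.
Need L⁴ ≥ 199 ÷ (19/481) = 95719/19.
8⁴ = 4096 < 95719/19 ≤ 6561 = 9⁴, so L = 9.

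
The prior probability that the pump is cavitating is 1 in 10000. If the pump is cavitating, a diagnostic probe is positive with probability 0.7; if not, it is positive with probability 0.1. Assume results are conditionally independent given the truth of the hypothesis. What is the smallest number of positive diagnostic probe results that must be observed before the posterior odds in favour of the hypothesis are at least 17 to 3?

6

Prior odds = 0.0001/0.9999 = 1/9999.
Likelihood ratio of a positive = 0.7/0.1 = 7.
Target odds = 17/3.
Need (1/9999) × 7ⁿ ≥ 17/3, i.e. 7ⁿ ≥ 56661.
7⁵ = 16807 falls short of 56661 but 7⁶ = 117649 reaches it, so n = 6.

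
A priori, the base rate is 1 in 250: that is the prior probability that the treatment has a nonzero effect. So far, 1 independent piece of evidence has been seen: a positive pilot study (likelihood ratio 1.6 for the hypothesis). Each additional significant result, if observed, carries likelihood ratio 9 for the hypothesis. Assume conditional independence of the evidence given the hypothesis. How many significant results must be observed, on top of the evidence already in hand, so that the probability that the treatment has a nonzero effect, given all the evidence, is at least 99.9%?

6

Prior odds = 0.004/0.996 = 1/249.
Bayes factor of the evidence already in hand = 1.6.
Odds after that evidence = (1/249) × 1.6 = 8/1245.
Target odds = 0.999/0.001 = 999.
Need 9ⁿ ≥ 999 ÷ (8/1245) = 155469.375.
9⁵ = 59049 falls short of 155469.375 but 9⁶ = 531441 reaches it, so n = 6.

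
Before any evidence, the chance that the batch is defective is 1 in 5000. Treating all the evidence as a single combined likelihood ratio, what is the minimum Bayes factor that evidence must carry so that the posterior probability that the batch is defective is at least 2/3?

9998

Prior odds = 0.0002/0.9998 = 1/4999.
Target odds = (2/3)/(1/3) = 2.
Required Bayes factor = 2 ÷ (1/4999) = 9998.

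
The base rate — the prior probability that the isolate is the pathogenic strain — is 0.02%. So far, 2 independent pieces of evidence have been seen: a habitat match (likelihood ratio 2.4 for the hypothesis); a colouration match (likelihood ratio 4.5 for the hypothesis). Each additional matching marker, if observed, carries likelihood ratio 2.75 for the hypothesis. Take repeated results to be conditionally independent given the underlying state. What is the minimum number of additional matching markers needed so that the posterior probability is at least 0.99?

11

Prior odds = 0.0002/0.9998 = 1/4999.
Combined Bayes factor of the evidence already in hand = 2.4 × 4.5 = 10.8.
Odds after that evidence = (1/4999) × 10.8 = 54/24995.
Target odds = 0.99/0.01 = 99.
Need 2.75ⁿ ≥ 99 ÷ (54/24995) = 274945/6.
2.75¹⁰ ≈24735.9 falls short of 274945/6 but 2.75¹¹ ≈68023.6 reaches it, so n = 11.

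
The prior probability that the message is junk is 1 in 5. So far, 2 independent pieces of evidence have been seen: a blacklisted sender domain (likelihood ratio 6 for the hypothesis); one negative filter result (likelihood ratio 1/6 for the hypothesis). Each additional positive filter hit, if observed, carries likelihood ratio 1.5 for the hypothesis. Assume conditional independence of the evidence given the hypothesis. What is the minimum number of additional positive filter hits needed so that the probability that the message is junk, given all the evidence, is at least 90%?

9

Prior odds = 0.2/0.8 = 0.25.
Combined Bayes factor of the evidence already in hand = 6 × (1/6) = 1.
Odds after that evidence = 0.25 × 1 = 0.25.
Target odds = 0.9/0.1 = 9.
Need 1.5ⁿ ≥ 9 ÷ 0.25 = 36.
1.5⁸ = 25.62890625 falls short of 36 but 1.5⁹ = 19683/512 reaches it, so n = 9.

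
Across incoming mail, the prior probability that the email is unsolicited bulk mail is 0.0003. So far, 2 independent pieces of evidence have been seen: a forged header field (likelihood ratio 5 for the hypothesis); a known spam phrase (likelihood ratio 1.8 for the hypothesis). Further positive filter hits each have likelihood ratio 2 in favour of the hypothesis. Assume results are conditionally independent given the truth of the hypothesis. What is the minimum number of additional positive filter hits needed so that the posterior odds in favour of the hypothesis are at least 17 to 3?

Prior odds = 0.0003/0.9997 = 3/9997.
Combined Bayes factor of the evidence already in hand = 5 × 1.8 = 9.
Odds after that evidence = (3/9997) × 9 = 27/9997.
Target odds = 17/3.
Need 2ⁿ ≥ 17/3 ÷ (27/9997) = 169949/81.
2¹¹ = 2048 falls short of 169949/81 but 2¹² = 4096 reaches it, so n = 12.

12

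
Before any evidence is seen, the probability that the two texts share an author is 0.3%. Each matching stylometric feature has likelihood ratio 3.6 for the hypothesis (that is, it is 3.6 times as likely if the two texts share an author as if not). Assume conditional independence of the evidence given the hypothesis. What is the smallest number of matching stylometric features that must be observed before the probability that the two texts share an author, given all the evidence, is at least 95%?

7

Prior odds = 0.003/0.997 = 3/997.
Likelihood ratio per matching stylometric feature = 3.6.
Target odds: 0.95 ÷ 0.05 = 19.
Need (3/997) × 3.6ⁿ ≥ 19, i.e. 3.6ⁿ ≥ 18943/3.
3.6⁶ = 34012224/15625 falls short of 18943/3 but 3.6⁷ = 612220032/78125 reaches it, so n = 7.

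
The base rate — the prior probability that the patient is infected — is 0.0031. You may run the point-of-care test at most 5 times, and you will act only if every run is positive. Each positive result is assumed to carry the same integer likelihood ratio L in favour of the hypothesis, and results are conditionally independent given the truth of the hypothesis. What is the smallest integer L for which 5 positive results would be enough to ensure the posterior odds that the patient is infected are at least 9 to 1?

Prior odds = 0.0031/0.9969 = 31/9969.
Target odds = 9.
Need L⁵ ≥ 9 ÷ (31/9969) = 89721/31.
4⁵ = 1024 < 89721/31 ≤ 3125 = 5⁵, so L = 5.

5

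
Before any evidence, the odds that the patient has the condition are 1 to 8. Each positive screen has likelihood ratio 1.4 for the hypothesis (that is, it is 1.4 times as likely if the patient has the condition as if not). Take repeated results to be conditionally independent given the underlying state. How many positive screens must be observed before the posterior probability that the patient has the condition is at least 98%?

18

Prior odds = 0.125.
Likelihood ratio per positive screen = 1.4.
Target odds: 0.98 ÷ 0.02 = 49.
Require 1.4ⁿ ≥ 49 ÷ 0.125 = 392.
1.4¹⁷ ≈304.913 falls short of 392 but 1.4¹⁸ ≈426.879 reaches it, so n = 18.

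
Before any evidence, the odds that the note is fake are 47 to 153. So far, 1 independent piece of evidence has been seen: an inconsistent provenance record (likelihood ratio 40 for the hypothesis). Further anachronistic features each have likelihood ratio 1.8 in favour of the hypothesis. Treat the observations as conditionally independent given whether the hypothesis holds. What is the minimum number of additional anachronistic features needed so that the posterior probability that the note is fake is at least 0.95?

Prior odds = 47/153.
Bayes factor of the evidence already in hand = 40.
Odds after that evidence = (47/153) × 40 = 1880/153.
Target odds = 0.95/0.05 = 19.
Need 1.8ⁿ ≥ 19 ÷ (1880/153) = 2907/1880.
1.8¹ = 1.8, which meets the required 2907/1880; so n = 1.

1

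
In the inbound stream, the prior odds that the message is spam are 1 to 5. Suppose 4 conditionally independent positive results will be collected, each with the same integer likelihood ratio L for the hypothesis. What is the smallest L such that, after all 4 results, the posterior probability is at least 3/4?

Prior odds = 0.2.
Target odds = 0.75/0.25 = 3.
Need L⁴ ≥ 3 ÷ 0.2 = 15.
1⁴ = 1 < 15 ≤ 16 = 2⁴, so L = 2.

2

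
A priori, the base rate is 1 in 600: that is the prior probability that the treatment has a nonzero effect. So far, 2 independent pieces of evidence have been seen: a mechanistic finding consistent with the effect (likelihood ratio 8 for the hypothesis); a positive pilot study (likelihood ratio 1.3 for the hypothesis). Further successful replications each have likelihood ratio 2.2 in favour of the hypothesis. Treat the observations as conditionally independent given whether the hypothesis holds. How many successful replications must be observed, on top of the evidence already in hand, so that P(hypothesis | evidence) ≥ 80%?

Prior odds = (1/600)/(599/600) = 1/599.
Combined Bayes factor of the evidence already in hand = 8 × 1.3 = 10.4.
Odds after that evidence = (1/599) × 10.4 = 52/2995.
Target odds = 0.8/0.2 = 4.
Need 2.2ⁿ ≥ 4 ÷ (52/2995) = 2995/13.
2.2⁶ = 1771561/15625 falls short of 2995/13 but 2.2⁷ = 19487171/78125 reaches it, so n = 7.

7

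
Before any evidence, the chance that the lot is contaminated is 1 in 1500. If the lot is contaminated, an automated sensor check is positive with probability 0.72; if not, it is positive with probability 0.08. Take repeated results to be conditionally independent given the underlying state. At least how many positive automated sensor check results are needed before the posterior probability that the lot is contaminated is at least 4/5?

Prior odds: (1/1500) ÷ (1499/1500) = 1/1499.
Likelihood ratio of a positive = 0.72/0.08 = 9.
Target posterior odds = 0.8/0.2 = 4.
Need (1/1499) × 9ⁿ ≥ 4, i.e. 9ⁿ ≥ 5996.
9³ = 729 falls short of 5996 but 9⁴ = 6561 reaches it, so n = 4.

4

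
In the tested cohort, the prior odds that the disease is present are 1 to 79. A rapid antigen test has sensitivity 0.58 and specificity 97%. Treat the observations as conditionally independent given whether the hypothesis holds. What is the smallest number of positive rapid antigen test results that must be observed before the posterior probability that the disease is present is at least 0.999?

Prior odds = 1/79.
False-positive rate = 1 − 0.97 = 0.03; likelihood ratio of a positive = 0.58/0.03 = 58/3.
Target posterior odds = 0.999/0.001 = 999.
Need (1/79) × (58/3)ⁿ ≥ 999, i.e. (58/3)ⁿ ≥ 78921.
(58/3)³ = 195112/27 falls short of 78921 but (58/3)⁴ = 11316496/81 reaches it, so n = 4.

4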